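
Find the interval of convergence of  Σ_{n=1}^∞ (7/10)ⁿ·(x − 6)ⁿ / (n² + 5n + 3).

Apply the ratio test: |a_{n+1}| / |a_n| = [(n² + 5n + 3)/((n+1)² + 5(n+1) + 3)] · 7/10, which tends to 7/10 as n → ∞.
The series converges when 7/10 · |x − 6| < 1, giving R = 10/7.
At x = 52/7: the terms are on the order of 1/n², so the series converges absolutely by comparison with the p-series (p = 2 > 1).
When x = 32/7, absolute convergence follows by limit comparison with Σ 1/n².

[32/7, 52/7]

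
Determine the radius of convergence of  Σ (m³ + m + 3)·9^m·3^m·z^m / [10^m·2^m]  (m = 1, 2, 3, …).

Ratio test: |a_{m+1}/a_m| = [((m+1)³ + (m+1) + 3)/(m³ + m + 3)] · 9·3/(10·2) → 27/20 as m → ∞.
Hence the series converges for |z| < 1/(27/20) = 20/27, so the radius of convergence is 20/27.

R = 20/27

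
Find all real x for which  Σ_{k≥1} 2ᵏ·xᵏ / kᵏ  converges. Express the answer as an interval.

Root test: |a_k|^(1/k) = 2/k → 0.
The limit is 0 for every x, so R = ∞.

(−∞, ∞)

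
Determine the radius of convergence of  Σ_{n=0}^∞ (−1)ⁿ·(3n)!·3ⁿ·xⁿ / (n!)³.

R = 1/81

By the ratio test, |a_{n+1}/a_n| = (3n+1)·(3n+2)·(3n+3)/(n+1)³ · 3 → 81.
The series converges when 81 · |x| < 1, giving R = 1/81.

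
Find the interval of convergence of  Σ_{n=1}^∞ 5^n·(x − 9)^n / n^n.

Applying the root test, |a_n|^(1/n) = 5/n → 0.
Since the n-th root of |a_n| tends to 0, the series converges for all real x; R = ∞.

(−∞, ∞)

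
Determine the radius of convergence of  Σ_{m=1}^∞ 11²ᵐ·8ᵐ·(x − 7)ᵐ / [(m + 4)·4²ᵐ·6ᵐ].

Ratio test: |a_{m+1}/a_m| = [(m + 4)/((m+1) + 4)] · 121·8/(16·6) → 121/12 as m → ∞.
Convergence for |x − 7| · 121/12 < 1, i.e. |x − 7| < 12/121. So R = 12/121.

R = 12/121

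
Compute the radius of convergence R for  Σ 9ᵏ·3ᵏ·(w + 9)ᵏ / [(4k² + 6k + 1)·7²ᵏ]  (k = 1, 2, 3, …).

R = 49/27

Apply the ratio test: |a_{k+1}| / |a_k| = [(4k² + 6k + 1)/(4(k+1)² + 6(k+1) + 1)] · 9·3/49, which tends to 27/49 as k → ∞.
The series converges when 27/49 · |w + 9| < 1, giving R = 49/27.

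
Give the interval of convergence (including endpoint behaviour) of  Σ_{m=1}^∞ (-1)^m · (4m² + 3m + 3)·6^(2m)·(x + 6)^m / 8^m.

(-56/9, -52/9)

The ratio of consecutive coefficients is [(4(m+1)² + 3(m+1) + 3)/(4m² + 3m + 3)] · 36/8 → 9/2.
Thus R = 1/(9/2) = 2/9.
When x = -52/9, the terms do not tend to 0, so the series diverges.
Check x = -56/9: the terms do not tend to 0, so the series diverges.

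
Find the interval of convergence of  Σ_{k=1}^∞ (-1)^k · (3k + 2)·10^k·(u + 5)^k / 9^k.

(-59/10, -41/10)

Ratio test: |a_{k+1}/a_k| = [(3(k+1) + 2)/(3k + 2)] · 10/9 → 10/9 as k → ∞.
Hence the series converges for |u + 5| < 1/(10/9) = 9/10, so the radius of convergence is 9/10.
When u = -41/10, the terms have absolute value of order k, which does not tend to 0, so the series diverges by the divergence test.
Check u = -59/10: the terms have absolute value of order k, which does not tend to 0, so the series diverges by the divergence test.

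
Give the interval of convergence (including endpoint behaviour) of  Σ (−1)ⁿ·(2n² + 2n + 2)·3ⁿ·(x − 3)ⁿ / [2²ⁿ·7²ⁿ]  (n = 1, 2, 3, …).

By the ratio test, |a_{n+1}/a_n| = [(2(n+1)² + 2(n+1) + 2)/(2n² + 2n + 2)] · 3/(4·49) → 3/196.
Convergence for |x − 3| · 3/196 < 1, i.e. |x − 3| < 196/3. So R = 196/3.
At x = 205/3: the terms do not tend to 0, so the series diverges.
Check x = -187/3: the n-th term does not approach 0; divergence by the term test.

(-187/3, 205/3)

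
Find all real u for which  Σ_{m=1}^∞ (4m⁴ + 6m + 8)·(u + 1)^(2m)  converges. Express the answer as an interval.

(-2, 0)

The ratio of consecutive coefficients is (4(m+1)⁴ + 6(m+1) + 8)/(4m⁴ + 6m + 8) → 1.
Since the exponent of (u + 1) increases by 2 each term, convergence requires |u + 1|² < 1, hence R = 1.
Check u = 0: the m-th term does not approach 0; divergence by the term test.
Endpoint u = -2: the terms have absolute value of order m⁴, which does not tend to 0, so the series diverges by the divergence test.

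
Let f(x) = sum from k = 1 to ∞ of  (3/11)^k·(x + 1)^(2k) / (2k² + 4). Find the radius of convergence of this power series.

R = √33/3

Apply the ratio test: |a_{k+1}| / |a_k| = [(2k² + 4)/(2(k+1)² + 4)] · 3/11, which tends to 3/11 as k → ∞.
Writing y = (x + 1)², the series in y has radius 11/3, so |x + 1| < √(11/3) and R = √33/3.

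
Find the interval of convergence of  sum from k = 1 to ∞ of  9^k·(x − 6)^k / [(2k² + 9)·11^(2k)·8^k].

[-914/9, 1022/9]

Ratio test: |a_{k+1}/a_k| = [(2k² + 9)/(2(k+1)² + 9)] · 9/(121·8) → 9/968 as k → ∞.
The series converges when 9/968 · |x − 6| < 1, giving R = 968/9.
Check x = 1022/9: the series is dominated by a constant times Σ 1/k², which converges (p = 2 > 1).
When x = -914/9, the terms are on the order of 1/k², so the series converges absolutely by comparison with the p-series (p = 2 > 1).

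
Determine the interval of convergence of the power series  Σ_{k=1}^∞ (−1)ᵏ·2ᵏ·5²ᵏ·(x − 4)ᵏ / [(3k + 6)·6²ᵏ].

(82/25, 118/25]

Ratio test: |a_{k+1}/a_k| = [(3k + 6)/(3(k+1) + 6)] · 2·25/36 → 25/18 as k → ∞.
The series converges when 25/18 · |x − 4| < 1, giving R = 18/25.
Check x = 118/25: the terms alternate in sign and decrease monotonically to 0 in absolute value (size ~ c/k), so the alternating series test gives convergence.
Endpoint x = 82/25: comparison with the harmonic series Σ 1/k shows the series diverges.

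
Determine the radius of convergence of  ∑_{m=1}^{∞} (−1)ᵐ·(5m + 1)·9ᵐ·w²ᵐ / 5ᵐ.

Apply the ratio test: |a_{m+1}| / |a_m| = [(5(m+1) + 1)/(5m + 1)] · 9/5, which tends to 9/5 as m → ∞.
Since the exponent of w increases by 2 each term, convergence requires |w|² < 5/9, hence R = √5/3.

R = √5/3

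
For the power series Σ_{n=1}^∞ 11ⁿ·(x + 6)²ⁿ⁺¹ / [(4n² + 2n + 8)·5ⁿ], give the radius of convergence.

R = √55/11

By the ratio test, |a_{n+1}/a_n| = [(4n² + 2n + 8)/(4(n+1)² + 2(n+1) + 8)] · 11/5 → 11/5.
Successive powers of (x + 6) differ by 2, so the series converges when |x + 6|² · 11/5 < 1, i.e. |x + 6| < √(5/11). So R = √55/11.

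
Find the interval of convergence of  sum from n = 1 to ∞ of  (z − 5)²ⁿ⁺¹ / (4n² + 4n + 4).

[4, 6]

Ratio test: |a_{n+1}/a_n| = (4n² + 4n + 4)/(4(n+1)² + 4(n+1) + 4) → 1 as n → ∞.
Successive powers of (z − 5) differ by 2, so the series converges when |z − 5|² · 1 < 1, i.e. |z − 5| < √(1) = 1. So R = 1.
Check z = 6: the series is dominated by a constant times Σ 1/n², which converges (p = 2 > 1).
Endpoint z = 4: the terms are on the order of 1/n², so the series converges absolutely by comparison with the p-series (p = 2 > 1).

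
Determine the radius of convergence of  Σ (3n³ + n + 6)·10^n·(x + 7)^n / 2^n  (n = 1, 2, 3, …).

R = 1/5

Ratio test: |a_{n+1}/a_n| = [(3(n+1)³ + (n+1) + 6)/(3n³ + n + 6)] · 10/2 → 5 as n → ∞.
The series converges when 5 · |x + 7| < 1, giving R = 1/5.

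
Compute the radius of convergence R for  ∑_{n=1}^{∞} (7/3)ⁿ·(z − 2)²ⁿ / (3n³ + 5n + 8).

The ratio of consecutive coefficients is [(3n³ + 5n + 8)/(3(n+1)³ + 5(n+1) + 8)] · 7/3 → 7/3.
Writing y = (z − 2)², the series in y has radius 3/7, so |z − 2| < √(3/7) and R = √21/7.

R = √21/7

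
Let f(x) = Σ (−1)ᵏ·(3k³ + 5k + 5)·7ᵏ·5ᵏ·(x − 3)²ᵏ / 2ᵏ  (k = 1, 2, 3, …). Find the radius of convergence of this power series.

R = √70/35

Apply the ratio test: |a_{k+1}| / |a_k| = [(3(k+1)³ + 5(k+1) + 5)/(3k³ + 5k + 5)] · 7·5/2, which tends to 35/2 as k → ∞.
Since the exponent of (x − 3) increases by 2 each term, convergence requires |x − 3|² < 2/35, hence R = √70/35.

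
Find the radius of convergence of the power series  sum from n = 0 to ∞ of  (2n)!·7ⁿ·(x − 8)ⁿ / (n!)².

Apply the ratio test: |a_{n+1}| / |a_n| = (2n+1)·(2n+2)/(n+1)² · 7, which tends to 28 as n → ∞.
The series converges when 28 · |x − 8| < 1, giving R = 1/28.

R = 1/28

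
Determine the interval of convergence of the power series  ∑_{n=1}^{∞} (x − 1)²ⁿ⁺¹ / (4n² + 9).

[0, 2]

Apply the ratio test: |a_{n+1}| / |a_n| = (4n² + 9)/(4(n+1)² + 9), which tends to 1 as n → ∞.
Successive powers of (x − 1) differ by 2, so the series converges when |x − 1|² · 1 < 1, i.e. |x − 1| < √(1) = 1. So R = 1.
When x = 2, the terms are on the order of 1/n², so the series converges absolutely by comparison with the p-series (p = 2 > 1).
Check x = 0: the series is dominated by a constant times Σ 1/n², which converges (p = 2 > 1).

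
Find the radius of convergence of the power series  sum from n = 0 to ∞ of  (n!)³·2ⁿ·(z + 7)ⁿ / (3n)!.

R = 27/2

Apply the ratio test: |a_{n+1}| / |a_n| = (n+1)³/[(3n+1)·(3n+2)·(3n+3)] · 2, which tends to 2/27 as n → ∞.
Thus R = 1/(2/27) = 27/2.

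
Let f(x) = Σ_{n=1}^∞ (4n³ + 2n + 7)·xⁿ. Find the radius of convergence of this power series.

Ratio test: |a_{n+1}/a_n| = (4(n+1)³ + 2(n+1) + 7)/(4n³ + 2n + 7) → 1 as n → ∞.
So the series converges when |x| < 1 and diverges when |x| > 1; R = 1.

R = 1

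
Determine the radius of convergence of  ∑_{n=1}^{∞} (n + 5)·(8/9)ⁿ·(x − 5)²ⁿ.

R = 3√2/4

The ratio of consecutive coefficients is [((n+1) + 5)/(n + 5)] · 8/9 → 8/9.
Since the exponent of (x − 5) increases by 2 each term, convergence requires |x − 5|² < 9/8, hence R = 3√2/4.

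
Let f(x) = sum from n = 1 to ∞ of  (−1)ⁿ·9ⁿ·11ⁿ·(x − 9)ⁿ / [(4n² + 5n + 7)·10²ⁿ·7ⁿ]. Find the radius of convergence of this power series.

By the ratio test, |a_{n+1}/a_n| = [(4n² + 5n + 7)/(4(n+1)² + 5(n+1) + 7)] · 9·11/(100·7) → 99/700.
Hence the series converges for |x − 9| < 1/(99/700) = 700/99, so the radius of convergence is 700/99.

R = 700/99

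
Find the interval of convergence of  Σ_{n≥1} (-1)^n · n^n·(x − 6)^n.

{6}

Root test: |a_n|^(1/n) = n → ∞.
Since the n-th root of |a_n| is unbounded, the series converges only at x = 6; R = 0.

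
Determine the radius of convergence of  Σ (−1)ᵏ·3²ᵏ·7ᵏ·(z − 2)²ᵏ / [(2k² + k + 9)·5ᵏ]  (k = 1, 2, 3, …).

R = √35/21

Ratio test: |a_{k+1}/a_k| = [(2k² + k + 9)/(2(k+1)² + (k+1) + 9)] · 9·7/5 → 63/5 as k → ∞.
Writing y = (z − 2)², the series in y has radius 5/63, so |z − 2| < √(5/63) and R = √35/21.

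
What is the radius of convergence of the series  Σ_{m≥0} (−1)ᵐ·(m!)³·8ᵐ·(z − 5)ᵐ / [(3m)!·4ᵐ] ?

Ratio test: |a_{m+1}/a_m| = (m+1)³/[(3m+1)·(3m+2)·(3m+3)] · 8/4 → 2/27 as m → ∞.
The series converges when 2/27 · |z − 5| < 1, giving R = 27/2.

R = 27/2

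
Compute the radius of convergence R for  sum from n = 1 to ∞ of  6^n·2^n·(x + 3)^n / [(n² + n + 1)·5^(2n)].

R = 25/12

Apply the ratio test: |a_{n+1}| / |a_n| = [(n² + n + 1)/((n+1)² + (n+1) + 1)] · 6·2/25, which tends to 12/25 as n → ∞.
Hence the series converges for |x + 3| < 1/(12/25) = 25/12, so the radius of convergence is 25/12.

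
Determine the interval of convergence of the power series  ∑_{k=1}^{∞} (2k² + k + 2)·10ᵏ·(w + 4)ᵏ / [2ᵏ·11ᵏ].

Apply the ratio test: |a_{k+1}| / |a_k| = [(2(k+1)² + (k+1) + 2)/(2k² + k + 2)] · 10/(2·11), which tends to 5/11 as k → ∞.
Thus R = 1/(5/11) = 11/5.
When w = -9/5, the k-th term does not approach 0; divergence by the term test.
Check w = -31/5: the terms have absolute value of order k², which does not tend to 0, so the series diverges by the divergence test.

(-31/5, -9/5)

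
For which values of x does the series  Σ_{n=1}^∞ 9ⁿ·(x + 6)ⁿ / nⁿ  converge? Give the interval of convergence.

Root test: |a_n|^(1/n) = 9/n → 0.
The limit is 0 for every x, so R = ∞.

(−∞, ∞)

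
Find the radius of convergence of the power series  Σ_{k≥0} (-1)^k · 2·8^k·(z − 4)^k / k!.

The ratio of consecutive coefficients is 2/2 · 8 · 1/(k+1) → 0.
The limit is 0, so the series converges for all z; R = ∞.

R = ∞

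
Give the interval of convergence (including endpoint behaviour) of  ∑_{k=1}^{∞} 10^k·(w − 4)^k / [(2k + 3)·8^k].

[16/5, 24/5)

Apply the ratio test: |a_{k+1}| / |a_k| = [(2k + 3)/(2(k+1) + 3)] · 10/8, which tends to 5/4 as k → ∞.
Convergence for |w − 4| · 5/4 < 1, i.e. |w − 4| < 4/5. So R = 4/5.
Endpoint w = 24/5: the terms behave like c/k; limit comparison with the harmonic series gives divergence.
Check w = 16/5: convergence follows from the alternating series test (terms decrease monotonically to 0).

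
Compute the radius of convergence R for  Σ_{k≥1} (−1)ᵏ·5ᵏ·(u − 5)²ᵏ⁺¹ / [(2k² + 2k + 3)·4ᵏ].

R = 2√5/5

The ratio of consecutive coefficients is [(2k² + 2k + 3)/(2(k+1)² + 2(k+1) + 3)] · 5/4 → 5/4.
Successive powers of (u − 5) differ by 2, so the series converges when |u − 5|² · 5/4 < 1, i.e. |u − 5| < √(4/5). So R = 2√5/5.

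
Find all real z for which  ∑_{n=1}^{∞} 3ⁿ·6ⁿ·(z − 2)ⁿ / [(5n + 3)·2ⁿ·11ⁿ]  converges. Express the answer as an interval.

[7/9, 29/9)

Ratio test: |a_{n+1}/a_n| = [(5n + 3)/(5(n+1) + 3)] · 3·6/(2·11) → 9/11 as n → ∞.
The series converges when 9/11 · |z − 2| < 1, giving R = 11/9.
Endpoint z = 29/9: the terms are asymptotic to a nonzero constant times 1/n, so the series diverges by limit comparison with Σ 1/n.
Check z = 7/9: an alternating series whose terms decrease to 0 in absolute value, so it converges by the Leibniz criterion.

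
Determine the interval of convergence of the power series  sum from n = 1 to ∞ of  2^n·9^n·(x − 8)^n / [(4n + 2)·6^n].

[23/3, 25/3)

Ratio test: |a_{n+1}/a_n| = [(4n + 2)/(4(n+1) + 2)] · 2·9/6 → 3 as n → ∞.
Convergence for |x − 8| · 3 < 1, i.e. |x − 8| < 1/3. So R = 1/3.
Endpoint x = 25/3: comparison with the harmonic series Σ 1/n shows the series diverges.
Endpoint x = 23/3: convergence follows from the alternating series test (terms decrease monotonically to 0).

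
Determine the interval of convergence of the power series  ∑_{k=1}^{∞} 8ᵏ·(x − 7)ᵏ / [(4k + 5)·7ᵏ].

By the ratio test, |a_{k+1}/a_k| = [(4k + 5)/(4(k+1) + 5)] · 8/7 → 8/7.
Thus R = 1/(8/7) = 7/8.
At x = 63/8: comparison with the harmonic series Σ 1/k shows the series diverges.
Endpoint x = 49/8: convergence follows from the alternating series test (terms decrease monotonically to 0).

[49/8, 63/8)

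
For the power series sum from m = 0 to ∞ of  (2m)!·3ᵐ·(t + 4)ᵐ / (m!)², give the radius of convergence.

R = 1/12

Ratio test: |a_{m+1}/a_m| = (2m+1)·(2m+2)/(m+1)² · 3 → 12 as m → ∞.
Thus R = 1/(12) = 1/12.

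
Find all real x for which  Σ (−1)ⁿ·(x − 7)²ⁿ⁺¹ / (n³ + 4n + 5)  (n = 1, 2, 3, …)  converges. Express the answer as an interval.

[6, 8]

Ratio test: |a_{n+1}/a_n| = (n³ + 4n + 5)/((n+1)³ + 4(n+1) + 5) → 1 as n → ∞.
Since the exponent of (x − 7) increases by 2 each term, convergence requires |x − 7|² < 1, hence R = 1.
Endpoint x = 8: the terms are on the order of 1/n³, so the series converges absolutely by comparison with the p-series (p = 3 > 1).
When x = 6, the terms are on the order of 1/n³, so the series converges absolutely by comparison with the p-series (p = 3 > 1).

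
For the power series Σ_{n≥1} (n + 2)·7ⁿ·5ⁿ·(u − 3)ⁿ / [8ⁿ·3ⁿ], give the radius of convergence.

Apply the ratio test: |a_{n+1}| / |a_n| = [((n+1) + 2)/(n + 2)] · 7·5/(8·3), which tends to 35/24 as n → ∞.
The series converges when 35/24 · |u − 3| < 1, giving R = 24/35.

R = 24/35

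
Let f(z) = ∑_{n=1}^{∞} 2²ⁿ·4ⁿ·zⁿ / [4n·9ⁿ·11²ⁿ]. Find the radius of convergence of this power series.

R = 1089/16

Ratio test: |a_{n+1}/a_n| = [4n/4(n+1)] · 4·4/(9·121) → 16/1089 as n → ∞.
Thus R = 1/(16/1089) = 1089/16.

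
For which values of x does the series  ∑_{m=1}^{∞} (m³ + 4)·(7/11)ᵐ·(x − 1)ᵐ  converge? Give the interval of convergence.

Ratio test: |a_{m+1}/a_m| = [((m+1)³ + 4)/(m³ + 4)] · 7/11 → 7/11 as m → ∞.
Thus R = 1/(7/11) = 11/7.
At x = 18/7: the terms have absolute value of order m³, which does not tend to 0, so the series diverges by the divergence test.
Endpoint x = -4/7: the m-th term does not approach 0; divergence by the term test.

(-4/7, 18/7)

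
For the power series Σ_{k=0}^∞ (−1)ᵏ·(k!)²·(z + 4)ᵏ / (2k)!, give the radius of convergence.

Ratio test: |a_{k+1}/a_k| = (k+1)²/[(2k+1)·(2k+2)] → 1/4 as k → ∞.
Thus R = 1/(1/4) = 4.

R = 4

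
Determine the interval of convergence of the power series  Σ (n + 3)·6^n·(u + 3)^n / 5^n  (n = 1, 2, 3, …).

By the ratio test, |a_{n+1}/a_n| = [((n+1) + 3)/(n + 3)] · 6/5 → 6/5.
Convergence for |u + 3| · 6/5 < 1, i.e. |u + 3| < 5/6. So R = 5/6.
When u = -13/6, the terms have absolute value of order n, which does not tend to 0, so the series diverges by the divergence test.
Check u = -23/6: the terms do not tend to 0, so the series diverges.

(-23/6, -13/6)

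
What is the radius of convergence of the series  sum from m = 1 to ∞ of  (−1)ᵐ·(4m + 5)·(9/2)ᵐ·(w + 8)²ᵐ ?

R = √2/3

The ratio of consecutive coefficients is [(4(m+1) + 5)/(4m + 5)] · 9/2 → 9/2.
Writing y = (w + 8)², the series in y has radius 2/9, so |w + 8| < √(2/9) and R = √2/3.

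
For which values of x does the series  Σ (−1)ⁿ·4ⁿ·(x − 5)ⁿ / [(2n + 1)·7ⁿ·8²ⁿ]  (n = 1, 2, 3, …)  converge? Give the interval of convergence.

By the ratio test, |a_{n+1}/a_n| = [(2n + 1)/(2(n+1) + 1)] · 4/(7·64) → 1/112.
Hence the series converges for |x − 5| < 1/(1/112) = 112, so the radius of convergence is 112.
When x = 117, convergence follows from the alternating series test (terms decrease monotonically to 0).
At x = -107: the terms behave like c/n; limit comparison with the harmonic series gives divergence.

(-107, 117]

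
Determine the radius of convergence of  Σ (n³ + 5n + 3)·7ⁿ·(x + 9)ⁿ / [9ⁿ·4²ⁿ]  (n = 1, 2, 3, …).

R = 144/7

Apply the ratio test: |a_{n+1}| / |a_n| = [((n+1)³ + 5(n+1) + 3)/(n³ + 5n + 3)] · 7/(9·16), which tends to 7/144 as n → ∞.
Hence the series converges for |x + 9| < 1/(7/144) = 144/7, so the radius of convergence is 144/7.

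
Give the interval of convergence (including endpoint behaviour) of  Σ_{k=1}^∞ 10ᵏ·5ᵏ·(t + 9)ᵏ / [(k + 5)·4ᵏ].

[-227/25, -223/25)

Apply the ratio test: |a_{k+1}| / |a_k| = [(k + 5)/((k+1) + 5)] · 10·5/4, which tends to 25/2 as k → ∞.
Thus R = 1/(25/2) = 2/25.
Check t = -223/25: comparison with the harmonic series Σ 1/k shows the series diverges.
When t = -227/25, the terms alternate in sign and decrease monotonically to 0 in absolute value (size ~ c/k), so the alternating series test gives convergence.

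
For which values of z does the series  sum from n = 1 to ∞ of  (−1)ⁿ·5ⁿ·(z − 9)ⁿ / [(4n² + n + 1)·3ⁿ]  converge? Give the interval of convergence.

Apply the ratio test: |a_{n+1}| / |a_n| = [(4n² + n + 1)/(4(n+1)² + (n+1) + 1)] · 5/3, which tends to 5/3 as n → ∞.
Thus R = 1/(5/3) = 3/5.
At z = 48/5: absolute convergence follows by limit comparison with Σ 1/n².
Check z = 42/5: absolute convergence follows by limit comparison with Σ 1/n².

[42/5, 48/5]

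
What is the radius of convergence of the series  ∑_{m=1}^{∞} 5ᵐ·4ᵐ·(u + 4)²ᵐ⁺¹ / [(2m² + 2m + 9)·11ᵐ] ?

Apply the ratio test: |a_{m+1}| / |a_m| = [(2m² + 2m + 9)/(2(m+1)² + 2(m+1) + 9)] · 5·4/11, which tends to 20/11 as m → ∞.
Since the exponent of (u + 4) increases by 2 each term, convergence requires |u + 4|² < 11/20, hence R = √55/10.

R = √55/10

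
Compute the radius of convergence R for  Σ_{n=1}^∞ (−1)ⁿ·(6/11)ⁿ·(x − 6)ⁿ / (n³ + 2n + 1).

Ratio test: |a_{n+1}/a_n| = [(n³ + 2n + 1)/((n+1)³ + 2(n+1) + 1)] · 6/11 → 6/11 as n → ∞.
Hence the series converges for |x − 6| < 1/(6/11) = 11/6, so the radius of convergence is 11/6.

R = 11/6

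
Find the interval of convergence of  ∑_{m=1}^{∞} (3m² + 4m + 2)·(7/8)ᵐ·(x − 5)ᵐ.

Ratio test: |a_{m+1}/a_m| = [(3(m+1)² + 4(m+1) + 2)/(3m² + 4m + 2)] · 7/8 → 7/8 as m → ∞.
Convergence for |x − 5| · 7/8 < 1, i.e. |x − 5| < 8/7. So R = 8/7.
Endpoint x = 43/7: the m-th term does not approach 0; divergence by the term test.
When x = 27/7, the m-th term does not approach 0; divergence by the term test.

(27/7, 43/7)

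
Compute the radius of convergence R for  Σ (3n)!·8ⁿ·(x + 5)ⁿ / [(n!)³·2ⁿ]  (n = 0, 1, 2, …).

Ratio test: |a_{n+1}/a_n| = (3n+1)·(3n+2)·(3n+3)/(n+1)³ · 8/2 → 108 as n → ∞.
The series converges when 108 · |x + 5| < 1, giving R = 1/108.

R = 1/108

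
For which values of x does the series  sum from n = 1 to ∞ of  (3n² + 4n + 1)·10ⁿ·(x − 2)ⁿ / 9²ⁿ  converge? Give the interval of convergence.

(-61/10, 101/10)

The ratio of consecutive coefficients is [(3(n+1)² + 4(n+1) + 1)/(3n² + 4n + 1)] · 10/81 → 10/81.
Hence the series converges for |x − 2| < 1/(10/81) = 81/10, so the radius of convergence is 81/10.
Endpoint x = 101/10: the terms do not tend to 0, so the series diverges.
Endpoint x = -61/10: the terms do not tend to 0, so the series diverges.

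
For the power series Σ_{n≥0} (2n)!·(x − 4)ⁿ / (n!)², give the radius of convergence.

Apply the ratio test: |a_{n+1}| / |a_n| = (2n+1)·(2n+2)/(n+1)², which tends to 4 as n → ∞.
Hence the series converges for |x − 4| < 1/(4) = 1/4, so the radius of convergence is 1/4.

R = 1/4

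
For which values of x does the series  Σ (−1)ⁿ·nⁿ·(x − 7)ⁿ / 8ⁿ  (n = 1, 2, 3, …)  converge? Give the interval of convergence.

{7}

Applying the root test, |a_n|^(1/n) = n/8 → ∞.
The root grows without bound, so R = 0 (convergence only at x = 7).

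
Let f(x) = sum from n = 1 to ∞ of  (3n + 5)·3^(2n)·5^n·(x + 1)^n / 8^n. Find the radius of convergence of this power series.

Ratio test: |a_{n+1}/a_n| = [(3(n+1) + 5)/(3n + 5)] · 9·5/8 → 45/8 as n → ∞.
The series converges when 45/8 · |x + 1| < 1, giving R = 8/45.

R = 8/45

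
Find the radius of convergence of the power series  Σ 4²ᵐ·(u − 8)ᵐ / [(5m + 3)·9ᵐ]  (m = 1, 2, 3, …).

R = 9/16

The ratio of consecutive coefficients is [(5m + 3)/(5(m+1) + 3)] · 16/9 → 16/9.
The series converges when 16/9 · |u − 8| < 1, giving R = 9/16.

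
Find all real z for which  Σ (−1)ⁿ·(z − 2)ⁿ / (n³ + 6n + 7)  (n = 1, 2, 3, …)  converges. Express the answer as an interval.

[1, 3]

Apply the ratio test: |a_{n+1}| / |a_n| = (n³ + 6n + 7)/((n+1)³ + 6(n+1) + 7), which tends to 1 as n → ∞.
Convergence for |z − 2| < 1, so R = 1.
At z = 3: the series is dominated by a constant times Σ 1/n³, which converges (p = 3 > 1).
Check z = 1: absolute convergence follows by limit comparison with Σ 1/n³.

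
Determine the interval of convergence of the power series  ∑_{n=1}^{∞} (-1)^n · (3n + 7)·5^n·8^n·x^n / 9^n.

(-9/40, 9/40)

Apply the ratio test: |a_{n+1}| / |a_n| = [(3(n+1) + 7)/(3n + 7)] · 5·8/9, which tends to 40/9 as n → ∞.
The series converges when 40/9 · |x| < 1, giving R = 9/40.
When x = 9/40, the n-th term does not approach 0; divergence by the term test.
At x = -9/40: the terms do not tend to 0, so the series diverges.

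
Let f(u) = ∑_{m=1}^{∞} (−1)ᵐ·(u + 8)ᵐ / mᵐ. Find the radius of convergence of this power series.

R = ∞

Applying the root test, |a_m|^(1/m) = 1/m → 0.
The limit is 0 for every u, so R = ∞.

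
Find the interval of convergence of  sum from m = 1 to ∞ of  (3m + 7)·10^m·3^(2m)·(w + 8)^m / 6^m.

(-121/15, -119/15)

Ratio test: |a_{m+1}/a_m| = [(3(m+1) + 7)/(3m + 7)] · 10·9/6 → 15 as m → ∞.
Convergence for |w + 8| · 15 < 1, i.e. |w + 8| < 1/15. So R = 1/15.
At w = -119/15: the m-th term does not approach 0; divergence by the term test.
Endpoint w = -121/15: the terms do not tend to 0, so the series diverges.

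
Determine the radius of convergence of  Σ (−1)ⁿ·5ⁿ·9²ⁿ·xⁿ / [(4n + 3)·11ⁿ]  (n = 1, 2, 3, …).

Apply the ratio test: |a_{n+1}| / |a_n| = [(4n + 3)/(4(n+1) + 3)] · 5·81/11, which tends to 405/11 as n → ∞.
Convergence for |x| · 405/11 < 1, i.e. |x| < 11/405. So R = 11/405.

R = 11/405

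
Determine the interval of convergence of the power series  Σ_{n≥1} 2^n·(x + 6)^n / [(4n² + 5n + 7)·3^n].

Ratio test: |a_{n+1}/a_n| = [(4n² + 5n + 7)/(4(n+1)² + 5(n+1) + 7)] · 2/3 → 2/3 as n → ∞.
Convergence for |x + 6| · 2/3 < 1, i.e. |x + 6| < 3/2. So R = 3/2.
Endpoint x = -9/2: absolute convergence follows by limit comparison with Σ 1/n².
Check x = -15/2: the terms are on the order of 1/n², so the series converges absolutely by comparison with the p-series (p = 2 > 1).

[-15/2, -9/2]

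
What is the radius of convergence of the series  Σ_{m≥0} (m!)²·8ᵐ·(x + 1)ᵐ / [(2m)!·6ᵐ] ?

R = 3

The ratio of consecutive coefficients is (m+1)²/[(2m+1)·(2m+2)] · 8/6 → 1/3.
Thus R = 1/(1/3) = 3.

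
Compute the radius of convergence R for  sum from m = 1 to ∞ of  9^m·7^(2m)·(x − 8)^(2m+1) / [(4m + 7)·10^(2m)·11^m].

R = 10√11/21

By the ratio test, |a_{m+1}/a_m| = [(4m + 7)/(4(m+1) + 7)] · 9·49/(100·11) → 441/1100.
Writing y = (x − 8)², the series in y has radius 1100/441, so |x − 8| < √(1100/441) and R = 10√11/21.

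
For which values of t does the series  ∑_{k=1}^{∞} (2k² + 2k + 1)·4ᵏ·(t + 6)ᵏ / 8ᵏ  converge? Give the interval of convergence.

(-8, -4)

Ratio test: |a_{k+1}/a_k| = [(2(k+1)² + 2(k+1) + 1)/(2k² + 2k + 1)] · 4/8 → 1/2 as k → ∞.
Hence the series converges for |t + 6| < 1/(1/2) = 2, so the radius of convergence is 2.
When t = -4, the terms do not tend to 0, so the series diverges.
At t = -8: the terms have absolute value of order k², which does not tend to 0, so the series diverges by the divergence test.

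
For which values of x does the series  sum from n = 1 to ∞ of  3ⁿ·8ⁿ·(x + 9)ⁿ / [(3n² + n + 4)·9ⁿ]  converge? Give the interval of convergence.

By the ratio test, |a_{n+1}/a_n| = [(3n² + n + 4)/(3(n+1)² + (n+1) + 4)] · 3·8/9 → 8/3.
The series converges when 8/3 · |x + 9| < 1, giving R = 3/8.
Endpoint x = -69/8: the terms are on the order of 1/n², so the series converges absolutely by comparison with the p-series (p = 2 > 1).
Check x = -75/8: absolute convergence follows by limit comparison with Σ 1/n².

[-75/8, -69/8]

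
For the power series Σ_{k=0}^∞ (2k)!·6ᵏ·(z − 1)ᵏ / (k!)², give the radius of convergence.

R = 1/24

Apply the ratio test: |a_{k+1}| / |a_k| = (2k+1)·(2k+2)/(k+1)² · 6, which tends to 24 as k → ∞.
Thus R = 1/(24) = 1/24.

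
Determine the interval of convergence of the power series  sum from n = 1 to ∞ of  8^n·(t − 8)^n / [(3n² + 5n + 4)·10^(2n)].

Ratio test: |a_{n+1}/a_n| = [(3n² + 5n + 4)/(3(n+1)² + 5(n+1) + 4)] · 8/100 → 2/25 as n → ∞.
The series converges when 2/25 · |t − 8| < 1, giving R = 25/2.
Check t = 41/2: the series is dominated by a constant times Σ 1/n², which converges (p = 2 > 1).
Check t = -9/2: the series is dominated by a constant times Σ 1/n², which converges (p = 2 > 1).

[-9/2, 41/2]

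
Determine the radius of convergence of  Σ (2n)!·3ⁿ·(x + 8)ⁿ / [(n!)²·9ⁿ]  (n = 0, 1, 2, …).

R = 3/4

Ratio test: |a_{n+1}/a_n| = (2n+1)·(2n+2)/(n+1)² · 3/9 → 4/3 as n → ∞.
Thus R = 1/(4/3) = 3/4.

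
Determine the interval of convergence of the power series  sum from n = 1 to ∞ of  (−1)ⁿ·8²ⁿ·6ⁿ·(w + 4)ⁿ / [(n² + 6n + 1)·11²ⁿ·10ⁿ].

[-1373/192, -163/192]

Apply the ratio test: |a_{n+1}| / |a_n| = [(n² + 6n + 1)/((n+1)² + 6(n+1) + 1)] · 64·6/(121·10), which tends to 192/605 as n → ∞.
Hence the series converges for |w + 4| < 1/(192/605) = 605/192, so the radius of convergence is 605/192.
At w = -163/192: the terms are on the order of 1/n², so the series converges absolutely by comparison with the p-series (p = 2 > 1).
When w = -1373/192, the series is dominated by a constant times Σ 1/n², which converges (p = 2 > 1).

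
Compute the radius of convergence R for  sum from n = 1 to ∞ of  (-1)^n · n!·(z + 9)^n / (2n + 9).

Ratio test: |a_{n+1}/a_n| = (n+1) · (2n + 9)/(2(n+1) + 9) → ∞ as n → ∞.
Since the ratio → ∞, the series diverges for every z ≠ -9, and R = 0.

R = 0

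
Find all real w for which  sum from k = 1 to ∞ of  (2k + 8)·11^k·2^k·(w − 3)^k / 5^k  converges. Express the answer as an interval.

(61/22, 71/22)

The ratio of consecutive coefficients is [(2(k+1) + 8)/(2k + 8)] · 11·2/5 → 22/5.
Convergence for |w − 3| · 22/5 < 1, i.e. |w − 3| < 5/22. So R = 5/22.
Check w = 71/22: the terms do not tend to 0, so the series diverges.
Endpoint w = 61/22: the k-th term does not approach 0; divergence by the term test.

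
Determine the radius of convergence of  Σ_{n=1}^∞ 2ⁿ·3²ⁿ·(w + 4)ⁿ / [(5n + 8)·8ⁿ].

Apply the ratio test: |a_{n+1}| / |a_n| = [(5n + 8)/(5(n+1) + 8)] · 2·9/8, which tends to 9/4 as n → ∞.
Hence the series converges for |w + 4| < 1/(9/4) = 4/9, so the radius of convergence is 4/9.

R = 4/9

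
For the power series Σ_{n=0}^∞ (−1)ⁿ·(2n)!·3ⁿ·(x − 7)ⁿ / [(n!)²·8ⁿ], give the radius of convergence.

R = 2/3

The ratio of consecutive coefficients is (2n+1)·(2n+2)/(n+1)² · 3/8 → 3/2.
Convergence for |x − 7| · 3/2 < 1, i.e. |x − 7| < 2/3. So R = 2/3.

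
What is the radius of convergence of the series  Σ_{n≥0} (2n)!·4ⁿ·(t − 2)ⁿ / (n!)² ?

R = 1/16

Ratio test: |a_{n+1}/a_n| = (2n+1)·(2n+2)/(n+1)² · 4 → 16 as n → ∞.
Thus R = 1/(16) = 1/16.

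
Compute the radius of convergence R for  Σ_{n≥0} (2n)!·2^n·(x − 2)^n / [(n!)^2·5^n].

Apply the ratio test: |a_{n+1}| / |a_n| = (2n+1)·(2n+2)/(n+1)² · 2/5, which tends to 8/5 as n → ∞.
Hence the series converges for |x − 2| < 1/(8/5) = 5/8, so the radius of convergence is 5/8.

R = 5/8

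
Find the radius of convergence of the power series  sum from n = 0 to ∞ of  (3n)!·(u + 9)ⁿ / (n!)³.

R = 1/27

Apply the ratio test: |a_{n+1}| / |a_n| = (3n+1)·(3n+2)·(3n+3)/(n+1)³, which tends to 27 as n → ∞.
Hence the series converges for |u + 9| < 1/(27) = 1/27, so the radius of convergence is 1/27.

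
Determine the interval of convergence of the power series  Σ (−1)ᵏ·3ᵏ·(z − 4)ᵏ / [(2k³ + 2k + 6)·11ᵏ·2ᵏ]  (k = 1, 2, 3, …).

The ratio of consecutive coefficients is [(2k³ + 2k + 6)/(2(k+1)³ + 2(k+1) + 6)] · 3/(11·2) → 3/22.
Hence the series converges for |z − 4| < 1/(3/22) = 22/3, so the radius of convergence is 22/3.
At z = 34/3: the series is dominated by a constant times Σ 1/k³, which converges (p = 3 > 1).
Check z = -10/3: absolute convergence follows by limit comparison with Σ 1/k³.

[-10/3, 34/3]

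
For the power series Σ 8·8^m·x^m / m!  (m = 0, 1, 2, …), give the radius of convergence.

R = ∞

The ratio of consecutive coefficients is 8/8 · 8 · 1/(m+1) → 0.
The limit is 0, so the series converges for all x; R = ∞.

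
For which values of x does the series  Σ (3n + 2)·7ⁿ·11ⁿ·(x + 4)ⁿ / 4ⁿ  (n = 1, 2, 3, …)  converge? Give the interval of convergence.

(-312/77, -304/77)

Apply the ratio test: |a_{n+1}| / |a_n| = [(3(n+1) + 2)/(3n + 2)] · 7·11/4, which tends to 77/4 as n → ∞.
The series converges when 77/4 · |x + 4| < 1, giving R = 4/77.
When x = -304/77, the n-th term does not approach 0; divergence by the term test.
Endpoint x = -312/77: the terms do not tend to 0, so the series diverges.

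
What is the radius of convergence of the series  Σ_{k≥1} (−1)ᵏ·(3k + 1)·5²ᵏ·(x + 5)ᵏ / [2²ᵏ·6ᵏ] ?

Apply the ratio test: |a_{k+1}| / |a_k| = [(3(k+1) + 1)/(3k + 1)] · 25/(4·6), which tends to 25/24 as k → ∞.
Hence the series converges for |x + 5| < 1/(25/24) = 24/25, so the radius of convergence is 24/25.

R = 24/25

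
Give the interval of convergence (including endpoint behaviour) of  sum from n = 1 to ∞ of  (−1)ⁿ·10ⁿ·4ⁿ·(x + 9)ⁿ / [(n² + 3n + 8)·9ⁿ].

Apply the ratio test: |a_{n+1}| / |a_n| = [(n² + 3n + 8)/((n+1)² + 3(n+1) + 8)] · 10·4/9, which tends to 40/9 as n → ∞.
The series converges when 40/9 · |x + 9| < 1, giving R = 9/40.
Check x = -351/40: absolute convergence follows by limit comparison with Σ 1/n².
Check x = -369/40: the terms are on the order of 1/n², so the series converges absolutely by comparison with the p-series (p = 2 > 1).

[-369/40, -351/40]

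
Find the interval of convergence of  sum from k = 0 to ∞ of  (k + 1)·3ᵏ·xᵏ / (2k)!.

Ratio test: |a_{k+1}/a_k| = ((k+1) + 1)/(k + 1) · 3 · 1/[(2k+1)·(2k+2)] → 0 as k → ∞.
The limit is 0, so the series converges for all x; R = ∞.

(−∞, ∞)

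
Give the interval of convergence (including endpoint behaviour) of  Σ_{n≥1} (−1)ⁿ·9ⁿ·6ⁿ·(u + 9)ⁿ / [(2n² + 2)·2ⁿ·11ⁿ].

By the ratio test, |a_{n+1}/a_n| = [(2n² + 2)/(2(n+1)² + 2)] · 9·6/(2·11) → 27/11.
Convergence for |u + 9| · 27/11 < 1, i.e. |u + 9| < 11/27. So R = 11/27.
Endpoint u = -232/27: the series is dominated by a constant times Σ 1/n², which converges (p = 2 > 1).
When u = -254/27, absolute convergence follows by limit comparison with Σ 1/n².

[-254/27, -232/27]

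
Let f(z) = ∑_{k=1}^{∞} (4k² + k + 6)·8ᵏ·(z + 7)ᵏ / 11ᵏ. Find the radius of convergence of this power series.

Ratio test: |a_{k+1}/a_k| = [(4(k+1)² + (k+1) + 6)/(4k² + k + 6)] · 8/11 → 8/11 as k → ∞.
Convergence for |z + 7| · 8/11 < 1, i.e. |z + 7| < 11/8. So R = 11/8.

R = 11/8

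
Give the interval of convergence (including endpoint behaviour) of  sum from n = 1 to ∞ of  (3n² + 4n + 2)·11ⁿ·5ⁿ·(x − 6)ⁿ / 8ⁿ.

(322/55, 338/55)

Ratio test: |a_{n+1}/a_n| = [(3(n+1)² + 4(n+1) + 2)/(3n² + 4n + 2)] · 11·5/8 → 55/8 as n → ∞.
Hence the series converges for |x − 6| < 1/(55/8) = 8/55, so the radius of convergence is 8/55.
When x = 338/55, the terms do not tend to 0, so the series diverges.
Endpoint x = 322/55: the terms have absolute value of order n², which does not tend to 0, so the series diverges by the divergence test.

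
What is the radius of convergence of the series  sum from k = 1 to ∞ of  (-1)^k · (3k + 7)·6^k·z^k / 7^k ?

R = 7/6

By the ratio test, |a_{k+1}/a_k| = [(3(k+1) + 7)/(3k + 7)] · 6/7 → 6/7.
Hence the series converges for |z| < 1/(6/7) = 7/6, so the radius of convergence is 7/6.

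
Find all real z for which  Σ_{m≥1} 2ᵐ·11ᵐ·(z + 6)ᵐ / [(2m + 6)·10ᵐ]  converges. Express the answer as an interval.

[-71/11, -61/11)

The ratio of consecutive coefficients is [(2m + 6)/(2(m+1) + 6)] · 2·11/10 → 11/5.
Hence the series converges for |z + 6| < 1/(11/5) = 5/11, so the radius of convergence is 5/11.
Check z = -61/11: comparison with the harmonic series Σ 1/m shows the series diverges.
Check z = -71/11: the terms alternate in sign and decrease monotonically to 0 in absolute value (size ~ c/m), so the alternating series test gives convergence.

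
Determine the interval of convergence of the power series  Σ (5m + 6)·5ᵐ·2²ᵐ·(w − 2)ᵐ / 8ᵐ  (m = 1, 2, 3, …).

(8/5, 12/5)

The ratio of consecutive coefficients is [(5(m+1) + 6)/(5m + 6)] · 5·4/8 → 5/2.
Thus R = 1/(5/2) = 2/5.
Endpoint w = 12/5: the terms have absolute value of order m, which does not tend to 0, so the series diverges by the divergence test.
When w = 8/5, the m-th term does not approach 0; divergence by the term test.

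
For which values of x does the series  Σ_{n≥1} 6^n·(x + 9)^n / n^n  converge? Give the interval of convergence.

Root test: |a_n|^(1/n) = 6/n → 0.
Since the n-th root of |a_n| tends to 0, the series converges for all real x; R = ∞.

(−∞, ∞)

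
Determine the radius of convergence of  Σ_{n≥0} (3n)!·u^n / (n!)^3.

R = 1/27

Apply the ratio test: |a_{n+1}| / |a_n| = (3n+1)·(3n+2)·(3n+3)/(n+1)³, which tends to 27 as n → ∞.
The series converges when 27 · |u| < 1, giving R = 1/27.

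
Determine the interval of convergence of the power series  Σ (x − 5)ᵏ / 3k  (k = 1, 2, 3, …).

[4, 6)

The ratio of consecutive coefficients is 3k/3(k+1) → 1.
Convergence for |x − 5| < 1, so R = 1.
Endpoint x = 6: comparison with the harmonic series Σ 1/k shows the series diverges.
Check x = 4: an alternating series whose terms decrease to 0 in absolute value, so it converges by the Leibniz criterion.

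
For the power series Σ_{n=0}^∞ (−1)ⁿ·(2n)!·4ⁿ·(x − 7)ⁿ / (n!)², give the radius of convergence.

Ratio test: |a_{n+1}/a_n| = (2n+1)·(2n+2)/(n+1)² · 4 → 16 as n → ∞.
Hence the series converges for |x − 7| < 1/(16) = 1/16, so the radius of convergence is 1/16.

R = 1/16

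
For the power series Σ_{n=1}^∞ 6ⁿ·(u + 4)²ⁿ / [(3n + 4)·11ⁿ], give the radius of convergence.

The ratio of consecutive coefficients is [(3n + 4)/(3(n+1) + 4)] · 6/11 → 6/11.
Successive powers of (u + 4) differ by 2, so the series converges when |u + 4|² · 6/11 < 1, i.e. |u + 4| < √(11/6). So R = √66/6.

R = √66/6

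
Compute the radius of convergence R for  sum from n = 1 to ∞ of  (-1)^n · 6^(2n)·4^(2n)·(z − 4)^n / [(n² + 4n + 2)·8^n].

R = 1/72

Apply the ratio test: |a_{n+1}| / |a_n| = [(n² + 4n + 2)/((n+1)² + 4(n+1) + 2)] · 36·16/8, which tends to 72 as n → ∞.
Convergence for |z − 4| · 72 < 1, i.e. |z − 4| < 1/72. So R = 1/72.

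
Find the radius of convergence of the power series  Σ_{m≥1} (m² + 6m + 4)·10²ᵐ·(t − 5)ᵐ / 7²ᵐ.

R = 49/100

By the ratio test, |a_{m+1}/a_m| = [((m+1)² + 6(m+1) + 4)/(m² + 6m + 4)] · 100/49 → 100/49.
The series converges when 100/49 · |t − 5| < 1, giving R = 49/100.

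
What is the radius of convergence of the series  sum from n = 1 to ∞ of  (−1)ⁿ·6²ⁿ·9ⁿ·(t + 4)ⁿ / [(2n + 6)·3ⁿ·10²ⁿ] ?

R = 25/27

Ratio test: |a_{n+1}/a_n| = [(2n + 6)/(2(n+1) + 6)] · 36·9/(3·100) → 27/25 as n → ∞.
Convergence for |t + 4| · 27/25 < 1, i.e. |t + 4| < 25/27. So R = 25/27.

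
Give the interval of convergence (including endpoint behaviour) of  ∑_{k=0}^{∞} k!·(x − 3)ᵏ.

Apply the ratio test: |a_{k+1}| / |a_k| = (k+1), which tends to ∞ as k → ∞.
Since the ratio → ∞, the series diverges for every x ≠ 3, and R = 0.

{3}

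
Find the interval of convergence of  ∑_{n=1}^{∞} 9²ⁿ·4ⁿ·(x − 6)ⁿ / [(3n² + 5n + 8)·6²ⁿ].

[53/9, 55/9]

By the ratio test, |a_{n+1}/a_n| = [(3n² + 5n + 8)/(3(n+1)² + 5(n+1) + 8)] · 81·4/36 → 9.
Convergence for |x − 6| · 9 < 1, i.e. |x − 6| < 1/9. So R = 1/9.
At x = 55/9: absolute convergence follows by limit comparison with Σ 1/n².
At x = 53/9: absolute convergence follows by limit comparison with Σ 1/n².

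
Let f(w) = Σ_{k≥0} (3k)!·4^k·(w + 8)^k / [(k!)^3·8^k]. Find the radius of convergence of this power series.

The ratio of consecutive coefficients is (3k+1)·(3k+2)·(3k+3)/(k+1)³ · 4/8 → 27/2.
Convergence for |w + 8| · 27/2 < 1, i.e. |w + 8| < 2/27. So R = 2/27.

R = 2/27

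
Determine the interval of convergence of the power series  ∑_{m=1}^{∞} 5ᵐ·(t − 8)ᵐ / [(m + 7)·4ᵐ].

By the ratio test, |a_{m+1}/a_m| = [(m + 7)/((m+1) + 7)] · 5/4 → 5/4.
The series converges when 5/4 · |t − 8| < 1, giving R = 4/5.
Check t = 44/5: the terms behave like c/m; limit comparison with the harmonic series gives divergence.
At t = 36/5: convergence follows from the alternating series test (terms decrease monotonically to 0).

[36/5, 44/5)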